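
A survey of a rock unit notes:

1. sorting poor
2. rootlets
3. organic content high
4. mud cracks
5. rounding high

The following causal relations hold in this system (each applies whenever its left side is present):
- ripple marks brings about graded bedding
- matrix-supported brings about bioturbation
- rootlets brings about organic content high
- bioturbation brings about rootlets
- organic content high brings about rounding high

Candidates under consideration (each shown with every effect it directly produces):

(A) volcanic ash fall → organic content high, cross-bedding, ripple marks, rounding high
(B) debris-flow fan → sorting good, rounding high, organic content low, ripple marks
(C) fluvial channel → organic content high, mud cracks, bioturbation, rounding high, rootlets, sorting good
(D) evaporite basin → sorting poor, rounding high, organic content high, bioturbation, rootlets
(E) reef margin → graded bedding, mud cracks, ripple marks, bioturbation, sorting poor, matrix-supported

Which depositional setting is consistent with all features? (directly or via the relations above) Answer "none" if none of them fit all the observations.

E

Per-candidate check:
(A) volcanic ash fall — does not account for sorting poor, rootlets, mud cracks
(B) debris-flow fan — fails on sorting poor, rootlets, organic content high, mud cracks (predicts sorting good, not sorting poor; predicts organic content low, not organic content high)
(C) fluvial channel — sorting poor ✗; rootlets ✓; organic content high ✓; mud cracks ✓; rounding high ✓
(D) evaporite basin — does not account for mud cracks
(E) reef margin — sorting poor ✓; rootlets ✓ (by bioturbation → rootlets); organic content high ✓ (by bioturbation → rootlets → organic content high); mud cracks ✓; rounding high ✓ (by bioturbation → rootlets → organic content high → rounding high)
Only (E) is consistent with every observation.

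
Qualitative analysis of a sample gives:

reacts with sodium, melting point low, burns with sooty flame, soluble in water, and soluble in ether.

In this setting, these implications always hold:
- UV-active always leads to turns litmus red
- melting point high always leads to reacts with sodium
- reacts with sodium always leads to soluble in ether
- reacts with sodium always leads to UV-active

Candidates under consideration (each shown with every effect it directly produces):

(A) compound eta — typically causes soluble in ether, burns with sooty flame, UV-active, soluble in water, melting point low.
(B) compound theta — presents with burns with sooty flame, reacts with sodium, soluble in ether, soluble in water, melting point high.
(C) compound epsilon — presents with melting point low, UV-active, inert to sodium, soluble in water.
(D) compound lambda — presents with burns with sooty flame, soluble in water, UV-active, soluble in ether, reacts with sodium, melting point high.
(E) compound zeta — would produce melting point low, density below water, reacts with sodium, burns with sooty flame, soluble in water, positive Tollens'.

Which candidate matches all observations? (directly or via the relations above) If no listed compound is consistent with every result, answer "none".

E

Testing each hypothesis:
(A) compound eta — does not account for reacts with sodium
(B) compound theta — fails on melting point low (predicts melting point high, not melting point low)
(C) compound epsilon — reacts with sodium ✗; melting point low ✓; burns with sooty flame ✗; soluble in water ✓; soluble in ether ✗
(D) compound lambda — reacts with sodium ✓; melting point low ✗; burns with sooty flame ✓; soluble in water ✓; soluble in ether ✓
(E) compound zeta — reacts with sodium ✓; melting point low ✓; burns with sooty flame ✓; soluble in water ✓; soluble in ether ✓ (through reacts with sodium → soluble in ether)
Only (E) is consistent with every observation.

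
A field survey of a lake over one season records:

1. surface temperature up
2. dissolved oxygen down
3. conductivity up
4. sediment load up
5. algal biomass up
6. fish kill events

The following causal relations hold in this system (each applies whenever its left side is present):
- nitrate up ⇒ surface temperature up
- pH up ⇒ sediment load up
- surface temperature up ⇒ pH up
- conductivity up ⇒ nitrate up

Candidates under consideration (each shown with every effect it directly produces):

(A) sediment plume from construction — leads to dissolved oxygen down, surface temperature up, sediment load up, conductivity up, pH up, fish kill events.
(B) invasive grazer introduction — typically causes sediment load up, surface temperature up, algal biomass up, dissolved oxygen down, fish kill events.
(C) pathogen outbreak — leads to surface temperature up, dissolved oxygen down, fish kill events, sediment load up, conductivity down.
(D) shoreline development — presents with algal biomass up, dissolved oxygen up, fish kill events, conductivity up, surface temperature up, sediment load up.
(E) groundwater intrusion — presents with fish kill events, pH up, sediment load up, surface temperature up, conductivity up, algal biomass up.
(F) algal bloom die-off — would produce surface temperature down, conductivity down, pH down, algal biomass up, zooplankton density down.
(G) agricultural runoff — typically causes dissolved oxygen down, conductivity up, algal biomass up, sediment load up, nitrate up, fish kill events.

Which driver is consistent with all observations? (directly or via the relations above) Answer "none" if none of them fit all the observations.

G

For each candidate, compare predicted effects to what was observed:
(A) sediment plume from construction — does not account for algal biomass up
(B) invasive grazer introduction — does not account for conductivity up
(C) pathogen outbreak — surface temperature up +; dissolved oxygen down +; conductivity up -; sediment load up +; algal biomass up -; fish kill events +
(D) shoreline development — fails on dissolved oxygen down (predicts dissolved oxygen up, not dissolved oxygen down)
(E) groundwater intrusion — does not account for dissolved oxygen down
(F) algal bloom die-off — surface temperature up -; dissolved oxygen down -; conductivity up -; sediment load up -; algal biomass up +; fish kill events -
(G) agricultural runoff — accounts for every observation (surface temperature up by nitrate up → surface temperature up)
(G) alone accounts for all the evidence.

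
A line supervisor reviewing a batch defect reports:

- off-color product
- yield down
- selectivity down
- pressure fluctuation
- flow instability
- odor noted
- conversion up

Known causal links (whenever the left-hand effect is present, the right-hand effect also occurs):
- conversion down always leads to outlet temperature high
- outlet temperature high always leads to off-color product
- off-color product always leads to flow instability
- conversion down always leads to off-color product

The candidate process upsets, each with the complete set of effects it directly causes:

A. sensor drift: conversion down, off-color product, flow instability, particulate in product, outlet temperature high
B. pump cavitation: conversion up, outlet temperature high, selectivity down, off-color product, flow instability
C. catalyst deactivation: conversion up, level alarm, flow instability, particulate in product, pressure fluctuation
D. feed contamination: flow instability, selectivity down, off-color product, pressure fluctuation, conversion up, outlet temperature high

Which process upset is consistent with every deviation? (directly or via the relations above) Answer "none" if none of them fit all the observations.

none

Checking each candidate against the observations:
(A) sensor drift — fails on yield down, selectivity down, pressure fluctuation, odor noted, conversion up (predicts conversion down, not conversion up)
(B) pump cavitation — off-color product ✓; yield down ✗; selectivity down ✓; pressure fluctuation ✗; flow instability ✓; odor noted ✗; conversion up ✓
(C) catalyst deactivation — off-color product ✗; yield down ✗; selectivity down ✗; pressure fluctuation ✓; flow instability ✓; odor noted ✗; conversion up ✓
(D) feed contamination — off-color product ✓; yield down ✗; selectivity down ✓; pressure fluctuation ✓; flow instability ✓; odor noted ✗; conversion up ✓
Every candidate fails on at least one observation.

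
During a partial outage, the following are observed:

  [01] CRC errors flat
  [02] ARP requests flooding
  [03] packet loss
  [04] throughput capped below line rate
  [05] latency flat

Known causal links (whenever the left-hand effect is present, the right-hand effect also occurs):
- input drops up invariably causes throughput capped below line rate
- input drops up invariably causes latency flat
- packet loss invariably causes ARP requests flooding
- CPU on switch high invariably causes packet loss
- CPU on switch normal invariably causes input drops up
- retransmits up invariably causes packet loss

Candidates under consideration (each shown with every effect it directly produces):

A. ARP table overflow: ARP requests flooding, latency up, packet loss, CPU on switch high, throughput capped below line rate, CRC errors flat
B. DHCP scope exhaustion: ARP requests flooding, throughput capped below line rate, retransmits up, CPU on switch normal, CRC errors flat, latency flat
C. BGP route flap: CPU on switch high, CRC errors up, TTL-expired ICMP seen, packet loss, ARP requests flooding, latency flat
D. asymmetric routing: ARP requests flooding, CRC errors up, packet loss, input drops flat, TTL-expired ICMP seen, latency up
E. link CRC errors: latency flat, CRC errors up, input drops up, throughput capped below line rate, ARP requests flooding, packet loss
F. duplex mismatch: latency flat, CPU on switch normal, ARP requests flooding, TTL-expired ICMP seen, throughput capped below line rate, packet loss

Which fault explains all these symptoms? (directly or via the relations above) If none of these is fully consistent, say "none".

B

Checking each candidate against the observations:
(A) ARP table overflow — CRC errors flat ✓; ARP requests flooding ✓; packet loss ✓; throughput capped below line rate ✓; latency flat ✗
(B) DHCP scope exhaustion — accounts for every observation (packet loss through retransmits up → packet loss)
(C) BGP route flap — fails on CRC errors flat, throughput capped below line rate (predicts CRC errors up, not CRC errors flat)
(D) asymmetric routing — CRC errors flat ✗; ARP requests flooding ✓; packet loss ✓; throughput capped below line rate ✗; latency flat ✗
(E) link CRC errors — CRC errors flat ✗; ARP requests flooding ✓; packet loss ✓; throughput capped below line rate ✓; latency flat ✓
(F) duplex mismatch — CRC errors flat ✗; ARP requests flooding ✓; packet loss ✓; throughput capped below line rate ✓; latency flat ✓
Only (B) is consistent with every observation.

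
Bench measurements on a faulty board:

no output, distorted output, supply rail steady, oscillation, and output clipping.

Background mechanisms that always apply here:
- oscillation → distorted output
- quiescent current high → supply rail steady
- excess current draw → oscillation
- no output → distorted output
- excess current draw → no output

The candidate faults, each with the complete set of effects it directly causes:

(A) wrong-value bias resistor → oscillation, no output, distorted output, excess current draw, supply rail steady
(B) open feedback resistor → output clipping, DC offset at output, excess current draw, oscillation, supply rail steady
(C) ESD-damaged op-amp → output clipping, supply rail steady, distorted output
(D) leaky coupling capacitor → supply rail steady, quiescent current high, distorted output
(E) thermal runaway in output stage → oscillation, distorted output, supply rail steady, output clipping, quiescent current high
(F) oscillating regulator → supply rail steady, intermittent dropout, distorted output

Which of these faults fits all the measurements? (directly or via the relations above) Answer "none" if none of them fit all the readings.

Checking each candidate against the observations:
(A) wrong-value bias resistor — no output +; distorted output +; supply rail steady +; oscillation +; output clipping -
(B) open feedback resistor — no output + (via excess current draw → no output); distorted output + (via oscillation → distorted output); supply rail steady +; oscillation +; output clipping +
(C) ESD-damaged op-amp — no output -; distorted output +; supply rail steady +; oscillation -; output clipping +
(D) leaky coupling capacitor — no output -; distorted output +; supply rail steady +; oscillation -; output clipping -
(E) thermal runaway in output stage — does not account for no output
(F) oscillating regulator — does not account for no output, oscillation, output clipping
(B) alone accounts for all the evidence.

B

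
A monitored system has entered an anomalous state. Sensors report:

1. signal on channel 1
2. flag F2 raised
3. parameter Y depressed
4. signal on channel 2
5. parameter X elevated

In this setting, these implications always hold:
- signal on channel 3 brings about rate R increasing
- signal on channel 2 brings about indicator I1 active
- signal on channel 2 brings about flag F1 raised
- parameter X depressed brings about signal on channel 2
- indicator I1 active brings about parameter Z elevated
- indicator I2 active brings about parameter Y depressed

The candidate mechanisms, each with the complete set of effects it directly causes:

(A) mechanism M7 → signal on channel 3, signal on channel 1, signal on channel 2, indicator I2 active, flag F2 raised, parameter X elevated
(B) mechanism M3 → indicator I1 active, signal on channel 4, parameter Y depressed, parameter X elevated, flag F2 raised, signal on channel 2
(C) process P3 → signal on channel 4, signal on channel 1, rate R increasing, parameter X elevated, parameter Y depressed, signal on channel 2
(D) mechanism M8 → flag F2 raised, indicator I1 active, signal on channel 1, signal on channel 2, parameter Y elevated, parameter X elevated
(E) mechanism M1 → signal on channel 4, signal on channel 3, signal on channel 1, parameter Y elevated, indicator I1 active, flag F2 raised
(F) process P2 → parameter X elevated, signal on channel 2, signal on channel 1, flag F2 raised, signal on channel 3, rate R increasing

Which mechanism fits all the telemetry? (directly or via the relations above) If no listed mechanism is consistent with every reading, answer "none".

A

Testing each hypothesis:
(A) mechanism M7 — accounts for every observation (parameter Y depressed by indicator I2 active → parameter Y depressed)
(B) mechanism M3 — does not account for signal on channel 1
(C) process P3 — does not account for flag F2 raised
(D) mechanism M8 — signal on channel 1 match; flag F2 raised match; parameter Y depressed miss; signal on channel 2 match; parameter X elevated match
(E) mechanism M1 — signal on channel 1 match; flag F2 raised match; parameter Y depressed miss; signal on channel 2 miss; parameter X elevated miss
(F) process P2 — does not account for parameter Y depressed
(A) is the only candidate with no mismatches.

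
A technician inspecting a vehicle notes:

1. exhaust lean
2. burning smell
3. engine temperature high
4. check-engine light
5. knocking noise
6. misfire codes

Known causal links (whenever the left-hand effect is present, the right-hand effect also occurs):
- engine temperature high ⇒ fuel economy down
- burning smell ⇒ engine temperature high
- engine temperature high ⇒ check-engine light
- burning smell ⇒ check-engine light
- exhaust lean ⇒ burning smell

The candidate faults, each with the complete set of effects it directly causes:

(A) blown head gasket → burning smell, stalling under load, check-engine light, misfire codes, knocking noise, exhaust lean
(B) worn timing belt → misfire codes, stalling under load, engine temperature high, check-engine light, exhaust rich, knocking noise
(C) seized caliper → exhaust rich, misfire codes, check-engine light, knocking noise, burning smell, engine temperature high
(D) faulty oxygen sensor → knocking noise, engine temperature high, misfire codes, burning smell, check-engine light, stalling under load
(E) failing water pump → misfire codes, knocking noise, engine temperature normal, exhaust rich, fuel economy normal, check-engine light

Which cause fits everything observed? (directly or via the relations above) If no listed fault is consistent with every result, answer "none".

A

Checking each candidate against the observations:
(A) blown head gasket — exhaust lean yes; burning smell yes; engine temperature high yes (through burning smell → engine temperature high); check-engine light yes; knocking noise yes; misfire codes yes
(B) worn timing belt — fails on exhaust lean, burning smell (predicts exhaust rich, not exhaust lean)
(C) seized caliper — exhaust lean NO; burning smell yes; engine temperature high yes; check-engine light yes; knocking noise yes; misfire codes yes
(D) faulty oxygen sensor — exhaust lean NO; burning smell yes; engine temperature high yes; check-engine light yes; knocking noise yes; misfire codes yes
(E) failing water pump — fails on exhaust lean, burning smell, engine temperature high (predicts exhaust rich, not exhaust lean; predicts engine temperature normal, not engine temperature high)
(A) alone accounts for all the evidence.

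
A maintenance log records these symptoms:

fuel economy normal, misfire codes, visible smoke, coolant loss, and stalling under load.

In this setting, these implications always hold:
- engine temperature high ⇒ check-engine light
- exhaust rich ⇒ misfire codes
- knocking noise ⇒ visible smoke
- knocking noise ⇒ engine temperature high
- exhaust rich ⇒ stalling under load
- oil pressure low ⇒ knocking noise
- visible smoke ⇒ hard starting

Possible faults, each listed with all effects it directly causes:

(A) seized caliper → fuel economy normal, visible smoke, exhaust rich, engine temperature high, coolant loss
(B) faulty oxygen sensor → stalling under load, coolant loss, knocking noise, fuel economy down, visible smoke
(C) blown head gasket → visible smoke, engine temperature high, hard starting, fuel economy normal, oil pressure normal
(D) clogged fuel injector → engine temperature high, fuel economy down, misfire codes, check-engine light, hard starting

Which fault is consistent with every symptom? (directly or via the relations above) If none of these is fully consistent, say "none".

A

Testing each hypothesis:
(A) seized caliper — fuel economy normal yes; misfire codes yes (by exhaust rich → misfire codes); visible smoke yes; coolant loss yes; stalling under load yes (by exhaust rich → stalling under load)
(B) faulty oxygen sensor — fails on fuel economy normal, misfire codes (predicts fuel economy down, not fuel economy normal)
(C) blown head gasket — does not account for misfire codes, coolant loss, stalling under load
(D) clogged fuel injector — fails on fuel economy normal, visible smoke, coolant loss, stalling under load (predicts fuel economy down, not fuel economy normal)
(A) is the only candidate with no mismatches.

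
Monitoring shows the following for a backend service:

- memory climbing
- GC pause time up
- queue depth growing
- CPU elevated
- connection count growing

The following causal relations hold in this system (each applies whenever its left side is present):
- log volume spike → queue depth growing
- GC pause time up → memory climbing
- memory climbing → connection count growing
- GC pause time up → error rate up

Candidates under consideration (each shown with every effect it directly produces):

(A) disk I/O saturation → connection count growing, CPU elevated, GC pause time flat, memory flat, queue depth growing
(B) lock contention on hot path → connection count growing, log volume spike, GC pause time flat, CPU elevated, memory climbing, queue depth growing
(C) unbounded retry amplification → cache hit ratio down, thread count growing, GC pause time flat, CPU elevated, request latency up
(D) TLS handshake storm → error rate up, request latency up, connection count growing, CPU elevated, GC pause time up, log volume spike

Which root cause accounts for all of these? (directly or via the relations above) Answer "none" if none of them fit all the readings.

D

Per-candidate check:
(A) disk I/O saturation — memory climbing NO; GC pause time up NO; queue depth growing yes; CPU elevated yes; connection count growing yes
(B) lock contention on hot path — fails on GC pause time up (predicts GC pause time flat, not GC pause time up)
(C) unbounded retry amplification — fails on memory climbing, GC pause time up, queue depth growing, connection count growing (predicts GC pause time flat, not GC pause time up)
(D) TLS handshake storm — memory climbing yes (by GC pause time up → memory climbing); GC pause time up yes; queue depth growing yes (by log volume spike → queue depth growing); CPU elevated yes; connection count growing yes
(D) is the only candidate with no mismatches.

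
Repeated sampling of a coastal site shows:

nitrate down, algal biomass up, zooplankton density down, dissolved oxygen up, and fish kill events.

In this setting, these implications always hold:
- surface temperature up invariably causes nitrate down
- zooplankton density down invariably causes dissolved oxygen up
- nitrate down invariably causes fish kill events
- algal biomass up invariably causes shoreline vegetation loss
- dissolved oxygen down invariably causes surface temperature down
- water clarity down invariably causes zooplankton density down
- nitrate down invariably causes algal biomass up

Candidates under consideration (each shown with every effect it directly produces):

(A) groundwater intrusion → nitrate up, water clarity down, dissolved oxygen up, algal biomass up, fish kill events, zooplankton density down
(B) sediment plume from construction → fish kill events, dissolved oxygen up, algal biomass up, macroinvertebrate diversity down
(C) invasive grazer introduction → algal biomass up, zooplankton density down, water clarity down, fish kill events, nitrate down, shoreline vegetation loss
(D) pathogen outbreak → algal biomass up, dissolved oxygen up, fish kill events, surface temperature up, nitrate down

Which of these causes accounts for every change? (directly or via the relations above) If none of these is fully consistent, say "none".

C

Per-candidate check:
(A) groundwater intrusion — nitrate down -; algal biomass up +; zooplankton density down +; dissolved oxygen up +; fish kill events +
(B) sediment plume from construction — nitrate down -; algal biomass up +; zooplankton density down -; dissolved oxygen up +; fish kill events +
(C) invasive grazer introduction — accounts for every observation (dissolved oxygen up by zooplankton density down → dissolved oxygen up)
(D) pathogen outbreak — does not account for zooplankton density down
Only (C) is consistent with every observation.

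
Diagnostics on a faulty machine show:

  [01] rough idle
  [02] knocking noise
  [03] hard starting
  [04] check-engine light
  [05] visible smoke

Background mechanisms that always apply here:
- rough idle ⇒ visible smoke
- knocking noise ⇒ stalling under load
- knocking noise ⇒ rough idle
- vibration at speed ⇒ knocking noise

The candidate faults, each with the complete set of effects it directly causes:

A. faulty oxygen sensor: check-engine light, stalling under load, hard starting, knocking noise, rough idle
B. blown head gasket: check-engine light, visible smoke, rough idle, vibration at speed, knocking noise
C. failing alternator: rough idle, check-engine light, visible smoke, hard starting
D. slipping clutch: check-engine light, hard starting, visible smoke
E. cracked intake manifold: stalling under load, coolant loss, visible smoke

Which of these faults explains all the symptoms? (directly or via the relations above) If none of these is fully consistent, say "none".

A

Testing each hypothesis:
(A) faulty oxygen sensor — rough idle match; knocking noise match; hard starting match; check-engine light match; visible smoke match (by rough idle → visible smoke)
(B) blown head gasket — does not account for hard starting
(C) failing alternator — rough idle match; knocking noise miss; hard starting match; check-engine light match; visible smoke match
(D) slipping clutch — rough idle miss; knocking noise miss; hard starting match; check-engine light match; visible smoke match
(E) cracked intake manifold — rough idle miss; knocking noise miss; hard starting miss; check-engine light miss; visible smoke match
(A) is the only candidate with no mismatches.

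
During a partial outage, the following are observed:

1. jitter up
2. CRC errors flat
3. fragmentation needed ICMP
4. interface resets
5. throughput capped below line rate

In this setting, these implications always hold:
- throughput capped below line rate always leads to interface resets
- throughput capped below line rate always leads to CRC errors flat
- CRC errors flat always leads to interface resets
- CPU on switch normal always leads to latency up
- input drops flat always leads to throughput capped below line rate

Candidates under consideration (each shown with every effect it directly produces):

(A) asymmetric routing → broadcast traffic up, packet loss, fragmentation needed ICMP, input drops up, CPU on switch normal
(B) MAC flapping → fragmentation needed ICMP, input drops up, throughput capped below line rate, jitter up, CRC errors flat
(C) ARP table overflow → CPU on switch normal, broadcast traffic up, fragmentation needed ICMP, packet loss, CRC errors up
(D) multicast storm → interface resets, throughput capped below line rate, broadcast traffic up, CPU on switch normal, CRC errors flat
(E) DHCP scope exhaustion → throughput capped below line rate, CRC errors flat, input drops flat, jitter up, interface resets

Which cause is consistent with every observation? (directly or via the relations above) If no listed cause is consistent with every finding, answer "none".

For each candidate, compare predicted effects to what was observed:
(A) asymmetric routing — does not account for jitter up, CRC errors flat, interface resets, throughput capped below line rate
(B) MAC flapping — jitter up match; CRC errors flat match; fragmentation needed ICMP match; interface resets match (via throughput capped below line rate → interface resets); throughput capped below line rate match
(C) ARP table overflow — jitter up miss; CRC errors flat miss; fragmentation needed ICMP match; interface resets miss; throughput capped below line rate miss
(D) multicast storm — jitter up miss; CRC errors flat match; fragmentation needed ICMP miss; interface resets match; throughput capped below line rate match
(E) DHCP scope exhaustion — does not account for fragmentation needed ICMP
(B) alone accounts for all the evidence.

B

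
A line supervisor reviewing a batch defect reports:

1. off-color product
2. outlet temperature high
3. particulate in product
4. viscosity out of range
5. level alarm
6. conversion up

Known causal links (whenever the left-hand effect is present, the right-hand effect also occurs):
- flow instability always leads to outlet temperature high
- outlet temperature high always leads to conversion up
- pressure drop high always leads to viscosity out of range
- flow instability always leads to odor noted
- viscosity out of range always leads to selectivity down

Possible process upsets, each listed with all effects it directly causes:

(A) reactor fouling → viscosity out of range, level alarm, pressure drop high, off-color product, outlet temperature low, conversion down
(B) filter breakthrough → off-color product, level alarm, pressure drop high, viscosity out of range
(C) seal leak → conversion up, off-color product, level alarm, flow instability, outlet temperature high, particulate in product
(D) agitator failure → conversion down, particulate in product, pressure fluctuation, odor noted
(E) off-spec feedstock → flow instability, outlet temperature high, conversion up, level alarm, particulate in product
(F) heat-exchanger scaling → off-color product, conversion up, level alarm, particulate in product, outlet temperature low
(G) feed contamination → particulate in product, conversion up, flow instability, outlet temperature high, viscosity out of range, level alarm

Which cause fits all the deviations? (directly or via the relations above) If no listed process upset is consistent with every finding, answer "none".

For each candidate, compare predicted effects to what was observed:
(A) reactor fouling — fails on outlet temperature high, particulate in product, conversion up (predicts outlet temperature low, not outlet temperature high; predicts conversion down, not conversion up)
(B) filter breakthrough — off-color product yes; outlet temperature high NO; particulate in product NO; viscosity out of range yes; level alarm yes; conversion up NO
(C) seal leak — off-color product yes; outlet temperature high yes; particulate in product yes; viscosity out of range NO; level alarm yes; conversion up yes
(D) agitator failure — off-color product NO; outlet temperature high NO; particulate in product yes; viscosity out of range NO; level alarm NO; conversion up NO
(E) off-spec feedstock — does not account for off-color product, viscosity out of range
(F) heat-exchanger scaling — fails on outlet temperature high, viscosity out of range (predicts outlet temperature low, not outlet temperature high)
(G) feed contamination — does not account for off-color product
None of the listed candidates fits everything.

none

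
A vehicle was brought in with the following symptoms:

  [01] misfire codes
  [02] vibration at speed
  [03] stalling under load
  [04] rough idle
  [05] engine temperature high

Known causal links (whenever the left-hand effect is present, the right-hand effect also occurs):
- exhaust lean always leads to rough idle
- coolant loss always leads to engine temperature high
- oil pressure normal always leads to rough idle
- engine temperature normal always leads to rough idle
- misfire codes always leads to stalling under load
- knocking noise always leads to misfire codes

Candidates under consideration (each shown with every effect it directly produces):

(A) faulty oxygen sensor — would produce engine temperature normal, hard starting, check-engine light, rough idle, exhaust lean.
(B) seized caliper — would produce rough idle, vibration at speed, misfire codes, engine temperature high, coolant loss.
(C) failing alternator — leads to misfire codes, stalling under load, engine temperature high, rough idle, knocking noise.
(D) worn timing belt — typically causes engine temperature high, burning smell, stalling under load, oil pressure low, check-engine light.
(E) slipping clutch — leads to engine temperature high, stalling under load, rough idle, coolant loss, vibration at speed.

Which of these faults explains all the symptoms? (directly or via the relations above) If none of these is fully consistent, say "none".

B

Per-candidate check:
(A) faulty oxygen sensor — misfire codes ✗; vibration at speed ✗; stalling under load ✗; rough idle ✓; engine temperature high ✗
(B) seized caliper — accounts for every observation (stalling under load through misfire codes → stalling under load)
(C) failing alternator — misfire codes ✓; vibration at speed ✗; stalling under load ✓; rough idle ✓; engine temperature high ✓
(D) worn timing belt — misfire codes ✗; vibration at speed ✗; stalling under load ✓; rough idle ✗; engine temperature high ✓
(E) slipping clutch — does not account for misfire codes
(B) alone accounts for all the evidence.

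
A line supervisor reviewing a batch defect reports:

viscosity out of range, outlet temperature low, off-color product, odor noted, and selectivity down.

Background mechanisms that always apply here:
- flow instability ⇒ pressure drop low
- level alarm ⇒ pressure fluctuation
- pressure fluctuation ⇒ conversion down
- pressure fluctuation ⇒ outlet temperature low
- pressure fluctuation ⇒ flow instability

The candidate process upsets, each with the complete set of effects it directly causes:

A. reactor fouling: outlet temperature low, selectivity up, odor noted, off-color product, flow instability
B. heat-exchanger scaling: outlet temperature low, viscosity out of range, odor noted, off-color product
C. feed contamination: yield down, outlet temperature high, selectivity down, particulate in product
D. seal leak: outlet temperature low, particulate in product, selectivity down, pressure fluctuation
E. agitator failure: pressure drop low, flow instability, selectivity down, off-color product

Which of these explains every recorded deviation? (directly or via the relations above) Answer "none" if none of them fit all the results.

Checking each candidate against the observations:
(A) reactor fouling — viscosity out of range NO; outlet temperature low yes; off-color product yes; odor noted yes; selectivity down NO
(B) heat-exchanger scaling — viscosity out of range yes; outlet temperature low yes; off-color product yes; odor noted yes; selectivity down NO
(C) feed contamination — fails on viscosity out of range, outlet temperature low, off-color product, odor noted (predicts outlet temperature high, not outlet temperature low)
(D) seal leak — viscosity out of range NO; outlet temperature low yes; off-color product NO; odor noted NO; selectivity down yes
(E) agitator failure — viscosity out of range NO; outlet temperature low NO; off-color product yes; odor noted NO; selectivity down yes
No candidate is consistent with all observations.

none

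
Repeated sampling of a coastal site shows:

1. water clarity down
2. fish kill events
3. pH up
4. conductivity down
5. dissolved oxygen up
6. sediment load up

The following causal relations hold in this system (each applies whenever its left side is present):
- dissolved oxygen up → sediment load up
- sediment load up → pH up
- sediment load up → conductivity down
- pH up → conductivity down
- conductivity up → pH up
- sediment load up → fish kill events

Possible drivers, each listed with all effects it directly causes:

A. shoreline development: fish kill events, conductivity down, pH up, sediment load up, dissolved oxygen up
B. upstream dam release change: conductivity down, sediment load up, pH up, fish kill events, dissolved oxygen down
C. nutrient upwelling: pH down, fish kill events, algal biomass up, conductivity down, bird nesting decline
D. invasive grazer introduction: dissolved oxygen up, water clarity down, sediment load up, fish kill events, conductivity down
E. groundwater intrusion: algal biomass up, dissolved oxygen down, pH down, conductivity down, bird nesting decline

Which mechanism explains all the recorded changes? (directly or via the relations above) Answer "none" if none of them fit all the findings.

D

Per-candidate check:
(A) shoreline development — water clarity down -; fish kill events +; pH up +; conductivity down +; dissolved oxygen up +; sediment load up +
(B) upstream dam release change — water clarity down -; fish kill events +; pH up +; conductivity down +; dissolved oxygen up -; sediment load up +
(C) nutrient upwelling — water clarity down -; fish kill events +; pH up -; conductivity down +; dissolved oxygen up -; sediment load up -
(D) invasive grazer introduction — water clarity down +; fish kill events +; pH up + (via sediment load up → pH up); conductivity down +; dissolved oxygen up +; sediment load up +
(E) groundwater intrusion — water clarity down -; fish kill events -; pH up -; conductivity down +; dissolved oxygen up -; sediment load up -
Only (D) is consistent with every observation.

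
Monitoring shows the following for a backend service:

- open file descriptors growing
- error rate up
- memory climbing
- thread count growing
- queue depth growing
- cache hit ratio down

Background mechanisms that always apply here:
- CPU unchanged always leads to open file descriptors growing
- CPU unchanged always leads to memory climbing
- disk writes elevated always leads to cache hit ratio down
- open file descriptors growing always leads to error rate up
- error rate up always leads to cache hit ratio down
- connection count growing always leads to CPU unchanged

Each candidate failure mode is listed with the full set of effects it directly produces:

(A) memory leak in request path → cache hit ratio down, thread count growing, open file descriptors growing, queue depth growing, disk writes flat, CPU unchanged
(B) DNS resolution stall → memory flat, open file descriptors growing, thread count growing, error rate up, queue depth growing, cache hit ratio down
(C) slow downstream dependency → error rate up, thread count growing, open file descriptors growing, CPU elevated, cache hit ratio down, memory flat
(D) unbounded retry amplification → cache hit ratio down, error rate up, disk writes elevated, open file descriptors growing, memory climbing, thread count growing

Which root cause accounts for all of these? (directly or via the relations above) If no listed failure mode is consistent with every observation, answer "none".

A

Testing each hypothesis:
(A) memory leak in request path — open file descriptors growing match; error rate up match (via open file descriptors growing → error rate up); memory climbing match (via CPU unchanged → memory climbing); thread count growing match; queue depth growing match; cache hit ratio down match
(B) DNS resolution stall — open file descriptors growing match; error rate up match; memory climbing miss; thread count growing match; queue depth growing match; cache hit ratio down match
(C) slow downstream dependency — open file descriptors growing match; error rate up match; memory climbing miss; thread count growing match; queue depth growing miss; cache hit ratio down match
(D) unbounded retry amplification — open file descriptors growing match; error rate up match; memory climbing match; thread count growing match; queue depth growing miss; cache hit ratio down match
(A) is the only candidate with no mismatches.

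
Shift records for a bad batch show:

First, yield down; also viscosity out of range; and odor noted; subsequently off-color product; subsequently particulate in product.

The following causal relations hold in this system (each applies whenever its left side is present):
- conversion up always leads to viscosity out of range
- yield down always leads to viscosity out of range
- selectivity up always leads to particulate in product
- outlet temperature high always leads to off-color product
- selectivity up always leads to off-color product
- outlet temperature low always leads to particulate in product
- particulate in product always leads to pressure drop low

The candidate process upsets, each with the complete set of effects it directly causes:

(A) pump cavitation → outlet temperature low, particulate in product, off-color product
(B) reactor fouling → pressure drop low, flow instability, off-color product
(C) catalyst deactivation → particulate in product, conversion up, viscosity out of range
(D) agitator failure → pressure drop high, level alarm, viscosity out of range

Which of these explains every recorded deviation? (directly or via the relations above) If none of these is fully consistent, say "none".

For each candidate, compare predicted effects to what was observed:
(A) pump cavitation — does not account for yield down, viscosity out of range, odor noted
(B) reactor fouling — yield down -; viscosity out of range -; odor noted -; off-color product +; particulate in product -
(C) catalyst deactivation — does not account for yield down, odor noted, off-color product
(D) agitator failure — does not account for yield down, odor noted, off-color product, particulate in product
None of the listed candidates fits everything.

none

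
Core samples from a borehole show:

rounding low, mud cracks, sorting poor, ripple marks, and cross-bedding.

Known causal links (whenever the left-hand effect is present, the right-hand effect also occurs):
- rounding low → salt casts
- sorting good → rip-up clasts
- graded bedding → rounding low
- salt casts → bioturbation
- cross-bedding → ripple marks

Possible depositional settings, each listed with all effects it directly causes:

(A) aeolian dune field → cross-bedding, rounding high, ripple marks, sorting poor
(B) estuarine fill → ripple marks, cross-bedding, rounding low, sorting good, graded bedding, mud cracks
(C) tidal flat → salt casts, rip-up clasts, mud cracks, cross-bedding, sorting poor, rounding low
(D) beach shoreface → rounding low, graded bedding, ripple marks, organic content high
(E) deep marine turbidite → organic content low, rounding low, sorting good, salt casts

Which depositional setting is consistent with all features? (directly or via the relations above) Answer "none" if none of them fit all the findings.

C

Checking each candidate against the observations:
(A) aeolian dune field — fails on rounding low, mud cracks (predicts rounding high, not rounding low)
(B) estuarine fill — rounding low yes; mud cracks yes; sorting poor NO; ripple marks yes; cross-bedding yes
(C) tidal flat — rounding low yes; mud cracks yes; sorting poor yes; ripple marks yes (by cross-bedding → ripple marks); cross-bedding yes
(D) beach shoreface — does not account for mud cracks, sorting poor, cross-bedding
(E) deep marine turbidite — rounding low yes; mud cracks NO; sorting poor NO; ripple marks NO; cross-bedding NO
(C) alone accounts for all the evidence.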